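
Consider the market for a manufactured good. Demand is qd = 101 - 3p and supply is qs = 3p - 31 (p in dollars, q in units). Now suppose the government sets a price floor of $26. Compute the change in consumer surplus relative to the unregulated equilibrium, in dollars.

-116

Setting quantity demanded equal to quantity supplied, 101 - 3p = 3p - 31, gives p* = 22 and q* = 35.
The floor of 26 is above the equilibrium price 22, so it binds.
At p = 26: qd = 101 - 3·26 = 23 and qs = 3·26 - 31 = 47.
Consumer surplus without the control is ½ · (101/3 - 22) · 35 = 1225/6.
With the floor, consumers buy 23 units at 26, so CS = ½ · (101/3 - 26) · 23 = 529/6.
Change in consumer surplus = 529/6 - 1225/6 = -116.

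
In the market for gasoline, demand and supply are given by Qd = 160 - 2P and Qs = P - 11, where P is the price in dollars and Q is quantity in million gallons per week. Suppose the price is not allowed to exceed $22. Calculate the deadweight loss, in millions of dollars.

918.75

Without the control the market clears where 160 - 2P = P - 11, i.e. P* = 57 and Q* = 46.
The ceiling of 22 is below the equilibrium price 57, so it binds.
At P = 22: Qd = 160 - 2·22 = 116 and Qs = 22 - 11 = 11.
Quantity traded falls to 11. At Q = 11 the demand price is (160 - 11)/2 = 74.5 and the supply price is 11 + 11 = 22.
Deadweight loss = ½ · (74.5 - 22) · (46 - 11) = ½ · 52.5 · 35 = 918.75.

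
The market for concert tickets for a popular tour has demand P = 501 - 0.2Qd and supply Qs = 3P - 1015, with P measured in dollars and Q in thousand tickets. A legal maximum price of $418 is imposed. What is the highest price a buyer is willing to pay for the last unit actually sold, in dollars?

453.2

Rearranging demand gives Qd = 2505 - 5P. Without the control the market clears where 2505 - 5P = 3P - 1015, i.e. P* = 440 and Q* = 305.
Since 418 < 440, the ceiling is binding.
At P = 418: Qd = 2505 - 5·418 = 415 and Qs = 3·418 - 1015 = 239.
Only 239 units reach the market. On the demand curve, the marginal buyer's willingness to pay at Q = 239 is (2505 - 239)/5 = 453.2.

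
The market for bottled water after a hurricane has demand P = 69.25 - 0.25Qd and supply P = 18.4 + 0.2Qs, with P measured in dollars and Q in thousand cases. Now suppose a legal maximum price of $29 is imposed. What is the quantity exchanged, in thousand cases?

Rearranging demand gives Qd = 277 - 4P; rearranging supply gives Qs = 5P - 92. Without the control the market clears where 277 - 4P = 5P - 92, i.e. P* = 41 and Q* = 113.
The ceiling of 29 is below the equilibrium price 41, so it binds.
At P = 29: Qd = 277 - 4·29 = 161 and Qs = 5·29 - 92 = 53.
The quantity actually transacted is the short side, supply: 53.

53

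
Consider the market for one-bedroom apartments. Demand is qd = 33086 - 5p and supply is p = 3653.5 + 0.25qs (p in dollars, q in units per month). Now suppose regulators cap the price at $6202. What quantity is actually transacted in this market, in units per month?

Rearranging supply gives qs = 4p - 14614. Without the control the market clears where 33086 - 5p = 4p - 14614, i.e. p* = 5300 and q* = 6586.
The ceiling of 6202 is above the equilibrium price 5300, so it is not binding; the market clears at p* = 5300, q* = 6586.

6586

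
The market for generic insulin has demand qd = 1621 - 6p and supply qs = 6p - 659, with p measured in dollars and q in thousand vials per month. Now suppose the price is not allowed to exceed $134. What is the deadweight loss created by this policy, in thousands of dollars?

18816

Without the control the market clears where 1621 - 6p = 6p - 659, i.e. p* = 190 and q* = 481.
Because the ceiling (134) lies below the market-clearing price, it is binding.
At p = 134: qd = 1621 - 6·134 = 817 and qs = 6·134 - 659 = 145.
Quantity traded falls to 145. At q = 145 the demand price is (1621 - 145)/6 = 246 and the supply price is (659 + 145)/6 = 134.
Deadweight loss = ½ · (246 - 134) · (481 - 145) = ½ · 112 · 336 = 18816.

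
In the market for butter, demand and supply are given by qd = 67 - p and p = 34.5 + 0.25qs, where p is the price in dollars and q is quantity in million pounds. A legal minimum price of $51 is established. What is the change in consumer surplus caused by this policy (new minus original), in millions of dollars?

Rearranging supply gives qs = 4p - 138. Equilibrium: 67 - p = 4p - 138, so 205 = 5p and p* = 41, q* = 26.
Because the floor (51) lies above the market-clearing price, it is binding.
At p = 51: qd = 67 - 51 = 16 and qs = 4·51 - 138 = 66.
Consumer surplus without the control is ½ · (67 - 41) · 26 = 338.
With the floor, consumers buy 16 units at 51, so CS = ½ · (67 - 51) · 16 = 128.
Change in consumer surplus = 128 - 338 = -210.

-210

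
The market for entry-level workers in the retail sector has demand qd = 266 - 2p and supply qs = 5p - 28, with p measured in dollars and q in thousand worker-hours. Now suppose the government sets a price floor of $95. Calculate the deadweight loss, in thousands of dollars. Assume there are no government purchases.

3932.6

Without the control the market clears where 266 - 2p = 5p - 28, i.e. p* = 42 and q* = 182.
Since 95 > 42, the floor is binding.
At p = 95: qd = 266 - 2·95 = 76 and qs = 5·95 - 28 = 447.
Quantity traded falls to 76. At q = 76 the demand price is (266 - 76)/2 = 95 and the supply price is (28 + 76)/5 = 20.8.
Deadweight loss = ½ · (95 - 20.8) · (182 - 76) = ½ · 74.2 · 106 = 3932.6.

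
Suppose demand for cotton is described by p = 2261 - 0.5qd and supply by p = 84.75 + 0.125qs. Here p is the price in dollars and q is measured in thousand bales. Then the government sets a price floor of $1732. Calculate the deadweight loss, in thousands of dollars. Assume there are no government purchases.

Rearranging demand gives qd = 4522 - 2p; rearranging supply gives qs = 8p - 678. In a free market, 4522 - 2p = 8p - 678 gives the equilibrium p* = 520, q* = 3482.
Since 1732 > 520, the floor is binding.
At p = 1732: qd = 4522 - 2·1732 = 1058 and qs = 8·1732 - 678 = 13178.
Quantity traded falls to 1058. At q = 1058 the demand price is (4522 - 1058)/2 = 1732 and the supply price is (678 + 1058)/8 = 217.
Deadweight loss = ½ · (1732 - 217) · (3482 - 1058) = ½ · 1515 · 2424 = 1836180.

1836180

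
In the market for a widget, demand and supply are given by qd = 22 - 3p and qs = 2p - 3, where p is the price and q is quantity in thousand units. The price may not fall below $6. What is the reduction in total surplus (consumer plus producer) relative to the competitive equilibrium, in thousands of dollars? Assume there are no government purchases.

Equilibrium: 22 - 3p = 2p - 3, so 25 = 5p and p* = 5, q* = 7.
Since 6 > 5, the floor is binding.
At p = 6: qd = 22 - 3·6 = 4 and qs = 2·6 - 3 = 9.
Quantity traded falls to 4. At q = 4 the demand price is (22 - 4)/3 = 6 and the supply price is (3 + 4)/2 = 3.5.
Deadweight loss = ½ · (6 - 3.5) · (7 - 4) = ½ · 2.5 · 3 = 3.75.

3.75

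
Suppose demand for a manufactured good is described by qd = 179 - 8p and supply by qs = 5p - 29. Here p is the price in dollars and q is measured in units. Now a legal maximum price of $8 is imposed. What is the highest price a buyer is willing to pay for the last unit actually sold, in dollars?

Equilibrium: 179 - 8p = 5p - 29, so 208 = 13p and p* = 16, q* = 51.
Because the ceiling (8) lies below the market-clearing price, it is binding.
At p = 8: qd = 179 - 8·8 = 115 and qs = 5·8 - 29 = 11.
Only 11 units reach the market. On the demand curve, the marginal buyer's willingness to pay at q = 11 is (179 - 11)/8 = 21.

21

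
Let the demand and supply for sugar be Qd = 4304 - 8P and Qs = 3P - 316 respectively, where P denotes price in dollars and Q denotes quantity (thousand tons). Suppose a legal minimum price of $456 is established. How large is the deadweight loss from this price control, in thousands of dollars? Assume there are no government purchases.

Setting quantity demanded equal to quantity supplied, 4304 - 8P = 3P - 316, gives P* = 420 and Q* = 944.
Because the floor (456) lies above the market-clearing price, it is binding.
At P = 456: Qd = 4304 - 8·456 = 656 and Qs = 3·456 - 316 = 1052.
Quantity traded falls to 656. At Q = 656 the demand price is (4304 - 656)/8 = 456 and the supply price is (316 + 656)/3 = 324.
Deadweight loss = ½ · (456 - 324) · (944 - 656) = ½ · 132 · 288 = 19008.

19008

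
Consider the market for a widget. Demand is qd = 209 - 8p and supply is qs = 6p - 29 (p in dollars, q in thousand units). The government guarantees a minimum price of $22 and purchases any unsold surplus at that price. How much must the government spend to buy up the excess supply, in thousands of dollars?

1540

Setting quantity demanded equal to quantity supplied, 209 - 8p = 6p - 29, gives p* = 17 and q* = 73.
Since 22 > 17, the floor is binding.
At p = 22: qd = 209 - 8·22 = 33 and qs = 6·22 - 29 = 103.
Surplus = qs - qd = 70.
Government expenditure = surplus × support price = 70 × 22 = 1540.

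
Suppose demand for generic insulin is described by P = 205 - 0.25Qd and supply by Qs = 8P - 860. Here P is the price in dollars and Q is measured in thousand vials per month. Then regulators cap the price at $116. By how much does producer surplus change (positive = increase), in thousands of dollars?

Rearranging demand gives Qd = 820 - 4P. Setting quantity demanded equal to quantity supplied, 820 - 4P = 8P - 860, gives P* = 140 and Q* = 260.
The ceiling of 116 is below the equilibrium price 140, so it binds.
At P = 116: Qd = 820 - 4·116 = 356 and Qs = 8·116 - 860 = 68.
Producer surplus without the control is ½ · (140 - 107.5) · 260 = 4225.
With the ceiling, producers sell 68 units at 116, so PS = ½ · (116 - 107.5) · 68 = 289.
Change in producer surplus = 289 - 4225 = -3936.

-3936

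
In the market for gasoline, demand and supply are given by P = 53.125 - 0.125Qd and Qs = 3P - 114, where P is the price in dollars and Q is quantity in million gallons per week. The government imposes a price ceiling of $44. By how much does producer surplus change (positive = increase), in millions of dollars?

-127.5

Rearranging demand gives Qd = 425 - 8P. Without the control the market clears where 425 - 8P = 3P - 114, i.e. P* = 49 and Q* = 33.
Since 44 < 49, the ceiling is binding.
At P = 44: Qd = 425 - 8·44 = 73 and Qs = 3·44 - 114 = 18.
Producer surplus without the control is ½ · (49 - 38) · 33 = 181.5.
With the ceiling, producers sell 18 units at 44, so PS = ½ · (44 - 38) · 18 = 54.
Change in producer surplus = 54 - 181.5 = -127.5.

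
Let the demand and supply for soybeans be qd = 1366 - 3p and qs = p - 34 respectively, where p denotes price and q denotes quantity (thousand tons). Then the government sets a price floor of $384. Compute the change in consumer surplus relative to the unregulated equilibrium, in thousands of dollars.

In a free market, 1366 - 3p = p - 34 gives the equilibrium p* = 350, q* = 316.
Because the floor (384) lies above the market-clearing price, it is binding.
At p = 384: qd = 1366 - 3·384 = 214 and qs = 384 - 34 = 350.
Consumer surplus without the control is ½ · (1366/3 - 350) · 316 = 49928/3.
With the floor, consumers buy 214 units at 384, so CS = ½ · (1366/3 - 384) · 214 = 22898/3.
Change in consumer surplus = 22898/3 - 49928/3 = -9010.

-9010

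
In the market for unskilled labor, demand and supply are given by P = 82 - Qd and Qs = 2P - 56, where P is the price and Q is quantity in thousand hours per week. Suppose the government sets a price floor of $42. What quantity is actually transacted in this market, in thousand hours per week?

36

Rearranging demand gives Qd = 82 - P. Equilibrium: 82 - P = 2P - 56, so 138 = 3P and P* = 46, Q* = 36.
Since 42 is below P* = 46, the floor does not bind and the free-market outcome prevails.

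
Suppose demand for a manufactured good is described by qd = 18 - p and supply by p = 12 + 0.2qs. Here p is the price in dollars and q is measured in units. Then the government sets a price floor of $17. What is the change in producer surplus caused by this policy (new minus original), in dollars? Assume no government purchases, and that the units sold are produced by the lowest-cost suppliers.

2.4

Rearranging supply gives qs = 5p - 60. Setting quantity demanded equal to quantity supplied, 18 - p = 5p - 60, gives p* = 13 and q* = 5.
Because the floor (17) lies above the market-clearing price, it is binding.
At p = 17: qd = 18 - 17 = 1 and qs = 5·17 - 60 = 25.
Producer surplus without the control is ½ · (13 - 12) · 5 = 2.5.
With the floor, 1 units are sold at 17. The supply price at q = 1 is 12.2, so PS = ½ · [(17 - 12) + (17 - 12.2)] · 1 = 4.9.
Change in producer surplus = 4.9 - 2.5 = 2.4.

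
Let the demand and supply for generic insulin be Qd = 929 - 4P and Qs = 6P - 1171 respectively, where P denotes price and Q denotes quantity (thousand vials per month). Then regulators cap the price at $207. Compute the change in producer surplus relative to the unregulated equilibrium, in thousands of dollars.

Equilibrium: 929 - 4P = 6P - 1171, so 2100 = 10P and P* = 210, Q* = 89.
Because the ceiling (207) lies below the market-clearing price, it is binding.
At P = 207: Qd = 929 - 4·207 = 101 and Qs = 6·207 - 1171 = 71.
Producer surplus without the control is ½ · (210 - 1171/6) · 89 = 7921/12.
With the ceiling, producers sell 71 units at 207, so PS = ½ · (207 - 1171/6) · 71 = 5041/12.
Change in producer surplus = 5041/12 - 7921/12 = -240.

-240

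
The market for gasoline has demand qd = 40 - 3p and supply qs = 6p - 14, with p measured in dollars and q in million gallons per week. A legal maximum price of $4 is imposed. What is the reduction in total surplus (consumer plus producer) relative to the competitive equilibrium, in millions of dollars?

36

Without the control the market clears where 40 - 3p = 6p - 14, i.e. p* = 6 and q* = 22.
Since 4 < 6, the ceiling is binding.
At p = 4: qd = 40 - 3·4 = 28 and qs = 6·4 - 14 = 10.
Quantity traded falls to 10. At q = 10 the demand price is (40 - 10)/3 = 10 and the supply price is (14 + 10)/6 = 4.
Deadweight loss = ½ · (10 - 4) · (22 - 10) = ½ · 6 · 12 = 36.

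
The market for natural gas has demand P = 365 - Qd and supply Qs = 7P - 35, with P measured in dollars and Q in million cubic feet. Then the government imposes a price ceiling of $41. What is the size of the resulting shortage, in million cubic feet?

Rearranging demand gives Qd = 365 - P. In a free market, 365 - P = 7P - 35 gives the equilibrium P* = 50, Q* = 315.
Since 41 < 50, the ceiling is binding.
At P = 41: Qd = 365 - 41 = 324 and Qs = 7·41 - 35 = 252.
Shortage = Qd - Qs = 324 - 252 = 72.

72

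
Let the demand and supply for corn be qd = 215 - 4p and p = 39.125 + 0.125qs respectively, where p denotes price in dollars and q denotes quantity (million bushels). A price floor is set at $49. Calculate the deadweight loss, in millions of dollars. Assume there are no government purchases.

Rearranging supply gives qs = 8p - 313. Setting quantity demanded equal to quantity supplied, 215 - 4p = 8p - 313, gives p* = 44 and q* = 39.
Since 49 > 44, the floor is binding.
At p = 49: qd = 215 - 4·49 = 19 and qs = 8·49 - 313 = 79.
Quantity traded falls to 19. At q = 19 the demand price is (215 - 19)/4 = 49 and the supply price is (313 + 19)/8 = 41.5.
Deadweight loss = ½ · (49 - 41.5) · (39 - 19) = ½ · 7.5 · 20 = 75.

75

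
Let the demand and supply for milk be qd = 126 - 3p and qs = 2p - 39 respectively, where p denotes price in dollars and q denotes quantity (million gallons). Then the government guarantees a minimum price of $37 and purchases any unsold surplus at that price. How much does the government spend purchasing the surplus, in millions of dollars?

Equilibrium: 126 - 3p = 2p - 39, so 165 = 5p and p* = 33, q* = 27.
Since 37 > 33, the floor is binding.
At p = 37: qd = 126 - 3·37 = 15 and qs = 2·37 - 39 = 35.
Surplus = qs - qd = 20.
Government expenditure = surplus × support price = 20 × 37 = 740.

740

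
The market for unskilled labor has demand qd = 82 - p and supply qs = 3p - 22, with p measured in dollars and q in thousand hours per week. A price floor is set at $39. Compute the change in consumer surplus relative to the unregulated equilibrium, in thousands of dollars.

Without the control the market clears where 82 - p = 3p - 22, i.e. p* = 26 and q* = 56.
The floor of 39 is above the equilibrium price 26, so it binds.
At p = 39: qd = 82 - 39 = 43 and qs = 3·39 - 22 = 95.
Consumer surplus without the control is ½ · (82 - 26) · 56 = 1568.
With the floor, consumers buy 43 units at 39, so CS = ½ · (82 - 39) · 43 = 924.5.
Change in consumer surplus = 924.5 - 1568 = -643.5.

-643.5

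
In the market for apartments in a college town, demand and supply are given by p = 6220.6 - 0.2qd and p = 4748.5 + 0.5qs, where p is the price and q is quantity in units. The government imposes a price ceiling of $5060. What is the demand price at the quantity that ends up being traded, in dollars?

6096

Rearranging demand gives qd = 31103 - 5p; rearranging supply gives qs = 2p - 9497. In a free market, 31103 - 5p = 2p - 9497 gives the equilibrium p* = 5800, q* = 2103.
Because the ceiling (5060) lies below the market-clearing price, it is binding.
At p = 5060: qd = 31103 - 5·5060 = 5803 and qs = 2·5060 - 9497 = 623.
Only 623 units reach the market. On the demand curve, the marginal buyer's willingness to pay at q = 623 is (31103 - 623)/5 = 6096.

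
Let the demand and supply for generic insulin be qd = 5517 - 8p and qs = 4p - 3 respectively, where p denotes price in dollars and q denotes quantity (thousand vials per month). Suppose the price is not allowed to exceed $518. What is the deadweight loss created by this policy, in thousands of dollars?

0

In a free market, 5517 - 8p = 4p - 3 gives the equilibrium p* = 460, q* = 1837.
Since 518 is above p* = 460, the ceiling does not bind and the free-market outcome prevails.
Since the control does not bind, no trades are prevented and deadweight loss is zero.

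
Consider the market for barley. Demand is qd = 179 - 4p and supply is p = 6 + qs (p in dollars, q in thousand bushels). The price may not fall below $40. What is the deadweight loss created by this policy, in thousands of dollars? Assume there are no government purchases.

90

Rearranging supply gives qs = p - 6. In a free market, 179 - 4p = p - 6 gives the equilibrium p* = 37, q* = 31.
Since 40 > 37, the floor is binding.
At p = 40: qd = 179 - 4·40 = 19 and qs = 40 - 6 = 34.
Quantity traded falls to 19. At q = 19 the demand price is (179 - 19)/4 = 40 and the supply price is 6 + 19 = 25.
Deadweight loss = ½ · (40 - 25) · (31 - 19) = ½ · 15 · 12 = 90.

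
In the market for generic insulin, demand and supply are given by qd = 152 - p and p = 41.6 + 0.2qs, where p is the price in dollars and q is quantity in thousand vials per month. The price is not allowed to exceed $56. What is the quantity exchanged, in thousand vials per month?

Rearranging supply gives qs = 5p - 208. Setting quantity demanded equal to quantity supplied, 152 - p = 5p - 208, gives p* = 60 and q* = 92.
The ceiling of 56 is below the equilibrium price 60, so it binds.
At p = 56: qd = 152 - 56 = 96 and qs = 5·56 - 208 = 72.
The quantity actually transacted is the short side, supply: 72.

72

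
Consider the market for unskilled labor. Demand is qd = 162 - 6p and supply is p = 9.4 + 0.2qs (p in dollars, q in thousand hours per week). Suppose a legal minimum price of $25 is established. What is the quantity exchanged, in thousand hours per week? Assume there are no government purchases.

Rearranging supply gives qs = 5p - 47. In a free market, 162 - 6p = 5p - 47 gives the equilibrium p* = 19, q* = 48.
The floor of 25 is above the equilibrium price 19, so it binds.
At p = 25: qd = 162 - 6·25 = 12 and qs = 5·25 - 47 = 78.
The quantity actually transacted is the short side, demand: 12.

12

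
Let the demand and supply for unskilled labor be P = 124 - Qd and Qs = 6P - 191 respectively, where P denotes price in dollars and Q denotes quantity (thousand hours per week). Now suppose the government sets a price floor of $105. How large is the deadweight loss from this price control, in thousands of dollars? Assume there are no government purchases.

Rearranging demand gives Qd = 124 - P. Without the control the market clears where 124 - P = 6P - 191, i.e. P* = 45 and Q* = 79.
Because the floor (105) lies above the market-clearing price, it is binding.
At P = 105: Qd = 124 - 105 = 19 and Qs = 6·105 - 191 = 439.
Quantity traded falls to 19. At Q = 19 the demand price is 124 - 19 = 105 and the supply price is (191 + 19)/6 = 35.
Deadweight loss = ½ · (105 - 35) · (79 - 19) = ½ · 70 · 60 = 2100.

2100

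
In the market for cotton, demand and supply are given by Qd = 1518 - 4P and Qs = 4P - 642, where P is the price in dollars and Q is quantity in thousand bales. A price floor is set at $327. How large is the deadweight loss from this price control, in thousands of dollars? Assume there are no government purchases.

In a free market, 1518 - 4P = 4P - 642 gives the equilibrium P* = 270, Q* = 438.
The floor of 327 is above the equilibrium price 270, so it binds.
At P = 327: Qd = 1518 - 4·327 = 210 and Qs = 4·327 - 642 = 666.
Quantity traded falls to 210. At Q = 210 the demand price is (1518 - 210)/4 = 327 and the supply price is (642 + 210)/4 = 213.
Deadweight loss = ½ · (327 - 213) · (438 - 210) = ½ · 114 · 228 = 12996.

12996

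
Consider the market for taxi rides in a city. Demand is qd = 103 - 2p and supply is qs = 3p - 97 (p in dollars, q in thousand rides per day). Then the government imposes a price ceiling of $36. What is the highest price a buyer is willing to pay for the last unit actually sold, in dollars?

46

Without the control the market clears where 103 - 2p = 3p - 97, i.e. p* = 40 and q* = 23.
The ceiling of 36 is below the equilibrium price 40, so it binds.
At p = 36: qd = 103 - 2·36 = 31 and qs = 3·36 - 97 = 11.
Only 11 units reach the market. On the demand curve, the marginal buyer's willingness to pay at q = 11 is (103 - 11)/2 = 46.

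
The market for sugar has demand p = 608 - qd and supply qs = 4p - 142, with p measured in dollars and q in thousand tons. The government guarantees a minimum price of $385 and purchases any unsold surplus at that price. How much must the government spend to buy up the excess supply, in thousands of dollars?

452375

Rearranging demand gives qd = 608 - p. Setting quantity demanded equal to quantity supplied, 608 - p = 4p - 142, gives p* = 150 and q* = 458.
Because the floor (385) lies above the market-clearing price, it is binding.
At p = 385: qd = 608 - 385 = 223 and qs = 4·385 - 142 = 1398.
Surplus = qs - qd = 1175.
Government expenditure = surplus × support price = 1175 × 385 = 452375.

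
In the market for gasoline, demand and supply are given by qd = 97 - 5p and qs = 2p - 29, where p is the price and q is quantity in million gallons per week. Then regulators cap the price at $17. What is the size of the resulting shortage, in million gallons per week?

Equilibrium: 97 - 5p = 2p - 29, so 126 = 7p and p* = 18, q* = 7.
The ceiling of 17 is below the equilibrium price 18, so it binds.
At p = 17: qd = 97 - 5·17 = 12 and qs = 2·17 - 29 = 5.
Shortage = qd - qs = 12 - 5 = 7.

7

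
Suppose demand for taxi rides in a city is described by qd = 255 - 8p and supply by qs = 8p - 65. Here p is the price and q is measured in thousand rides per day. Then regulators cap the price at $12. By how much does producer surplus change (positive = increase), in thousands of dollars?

Setting quantity demanded equal to quantity supplied, 255 - 8p = 8p - 65, gives p* = 20 and q* = 95.
The ceiling of 12 is below the equilibrium price 20, so it binds.
At p = 12: qd = 255 - 8·12 = 159 and qs = 8·12 - 65 = 31.
Producer surplus without the control is ½ · (20 - 8.125) · 95 = 564.0625.
With the ceiling, producers sell 31 units at 12, so PS = ½ · (12 - 8.125) · 31 = 60.0625.
Change in producer surplus = 60.0625 - 564.0625 = -504.

-504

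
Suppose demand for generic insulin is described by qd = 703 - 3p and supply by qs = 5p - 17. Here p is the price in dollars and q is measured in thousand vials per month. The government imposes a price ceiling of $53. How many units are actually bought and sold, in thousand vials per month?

Without the control the market clears where 703 - 3p = 5p - 17, i.e. p* = 90 and q* = 433.
Because the ceiling (53) lies below the market-clearing price, it is binding.
At p = 53: qd = 703 - 3·53 = 544 and qs = 5·53 - 17 = 248.
The quantity actually transacted is the short side, supply: 248.

248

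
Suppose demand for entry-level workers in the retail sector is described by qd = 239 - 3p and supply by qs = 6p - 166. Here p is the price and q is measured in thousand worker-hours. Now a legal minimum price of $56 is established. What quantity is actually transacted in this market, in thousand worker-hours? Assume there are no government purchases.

Without the control the market clears where 239 - 3p = 6p - 166, i.e. p* = 45 and q* = 104.
Since 56 > 45, the floor is binding.
At p = 56: qd = 239 - 3·56 = 71 and qs = 6·56 - 166 = 170.
The quantity actually transacted is the short side, demand: 71.

71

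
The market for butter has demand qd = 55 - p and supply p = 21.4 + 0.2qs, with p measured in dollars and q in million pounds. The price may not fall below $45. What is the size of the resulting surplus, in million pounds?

108

Rearranging supply gives qs = 5p - 107. Without the control the market clears where 55 - p = 5p - 107, i.e. p* = 27 and q* = 28.
Since 45 > 27, the floor is binding.
At p = 45: qd = 55 - 45 = 10 and qs = 5·45 - 107 = 118.
Surplus = qs - qd = 118 - 10 = 108.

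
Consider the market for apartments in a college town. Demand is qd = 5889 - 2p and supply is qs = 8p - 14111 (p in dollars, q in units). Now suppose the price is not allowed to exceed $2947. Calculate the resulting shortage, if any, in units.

In a free market, 5889 - 2p = 8p - 14111 gives the equilibrium p* = 2000, q* = 1889.
The ceiling of 2947 is above the equilibrium price 2000, so it is not binding; the market clears at p* = 2000, q* = 1889.
Since the control does not bind, there is no shortage.

0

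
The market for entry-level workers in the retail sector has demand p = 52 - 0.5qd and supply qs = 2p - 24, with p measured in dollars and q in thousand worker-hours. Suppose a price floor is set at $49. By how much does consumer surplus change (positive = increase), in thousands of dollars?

Rearranging demand gives qd = 104 - 2p. Without the control the market clears where 104 - 2p = 2p - 24, i.e. p* = 32 and q* = 40.
Since 49 > 32, the floor is binding.
At p = 49: qd = 104 - 2·49 = 6 and qs = 2·49 - 24 = 74.
Consumer surplus without the control is ½ · (52 - 32) · 40 = 400.
With the floor, consumers buy 6 units at 49, so CS = ½ · (52 - 49) · 6 = 9.
Change in consumer surplus = 9 - 400 = -391.

-391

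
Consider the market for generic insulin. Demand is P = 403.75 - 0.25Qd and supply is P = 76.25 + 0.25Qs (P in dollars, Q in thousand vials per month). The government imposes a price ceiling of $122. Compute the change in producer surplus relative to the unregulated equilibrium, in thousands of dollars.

Rearranging demand gives Qd = 1615 - 4P; rearranging supply gives Qs = 4P - 305. Equilibrium: 1615 - 4P = 4P - 305, so 1920 = 8P and P* = 240, Q* = 655.
The ceiling of 122 is below the equilibrium price 240, so it binds.
At P = 122: Qd = 1615 - 4·122 = 1127 and Qs = 4·122 - 305 = 183.
Producer surplus without the control is ½ · (240 - 76.25) · 655 = 53628.125.
With the ceiling, producers sell 183 units at 122, so PS = ½ · (122 - 76.25) · 183 = 4186.125.
Change in producer surplus = 4186.125 - 53628.125 = -49442.

-49442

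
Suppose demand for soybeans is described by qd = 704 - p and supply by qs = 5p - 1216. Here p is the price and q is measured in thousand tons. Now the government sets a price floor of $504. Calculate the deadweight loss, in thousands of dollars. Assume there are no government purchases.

Setting quantity demanded equal to quantity supplied, 704 - p = 5p - 1216, gives p* = 320 and q* = 384.
Because the floor (504) lies above the market-clearing price, it is binding.
At p = 504: qd = 704 - 504 = 200 and qs = 5·504 - 1216 = 1304.
Quantity traded falls to 200. At q = 200 the demand price is 704 - 200 = 504 and the supply price is (1216 + 200)/5 = 283.2.
Deadweight loss = ½ · (504 - 283.2) · (384 - 200) = ½ · 220.8 · 184 = 20313.6.

20313.6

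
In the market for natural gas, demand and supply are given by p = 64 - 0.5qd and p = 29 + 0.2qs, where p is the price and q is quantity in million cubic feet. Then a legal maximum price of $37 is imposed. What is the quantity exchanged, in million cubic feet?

40

Rearranging demand gives qd = 128 - 2p; rearranging supply gives qs = 5p - 145. In a free market, 128 - 2p = 5p - 145 gives the equilibrium p* = 39, q* = 50.
The ceiling of 37 is below the equilibrium price 39, so it binds.
At p = 37: qd = 128 - 2·37 = 54 and qs = 5·37 - 145 = 40.
The quantity actually transacted is the short side, supply: 40.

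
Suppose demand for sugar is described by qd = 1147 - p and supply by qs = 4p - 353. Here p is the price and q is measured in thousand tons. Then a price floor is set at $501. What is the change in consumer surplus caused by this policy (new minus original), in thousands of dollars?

Setting quantity demanded equal to quantity supplied, 1147 - p = 4p - 353, gives p* = 300 and q* = 847.
The floor of 501 is above the equilibrium price 300, so it binds.
At p = 501: qd = 1147 - 501 = 646 and qs = 4·501 - 353 = 1651.
Consumer surplus without the control is ½ · (1147 - 300) · 847 = 358704.5.
With the floor, consumers buy 646 units at 501, so CS = ½ · (1147 - 501) · 646 = 208658.
Change in consumer surplus = 208658 - 358704.5 = -150046.5.

-150046.5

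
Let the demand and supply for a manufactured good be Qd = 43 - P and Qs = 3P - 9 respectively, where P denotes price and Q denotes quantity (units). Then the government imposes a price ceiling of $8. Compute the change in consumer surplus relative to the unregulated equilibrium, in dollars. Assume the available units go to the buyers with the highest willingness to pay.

Without the control the market clears where 43 - P = 3P - 9, i.e. P* = 13 and Q* = 30.
Since 8 < 13, the ceiling is binding.
At P = 8: Qd = 43 - 8 = 35 and Qs = 3·8 - 9 = 15.
Consumer surplus without the control is ½ · (43 - 13) · 30 = 450.
With the ceiling, 15 units are sold at 8 (assume they go to the highest-value buyers). The demand price at Q = 15 is 28, so CS = ½ · [(43 - 8) + (28 - 8)] · 15 = 412.5.
Change in consumer surplus = 412.5 - 450 = -37.5.

-37.5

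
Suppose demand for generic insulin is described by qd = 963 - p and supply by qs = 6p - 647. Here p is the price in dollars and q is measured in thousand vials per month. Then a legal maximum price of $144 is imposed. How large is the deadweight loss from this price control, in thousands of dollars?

155316

Equilibrium: 963 - p = 6p - 647, so 1610 = 7p and p* = 230, q* = 733.
Since 144 < 230, the ceiling is binding.
At p = 144: qd = 963 - 144 = 819 and qs = 6·144 - 647 = 217.
Quantity traded falls to 217. At q = 217 the demand price is 963 - 217 = 746 and the supply price is (647 + 217)/6 = 144.
Deadweight loss = ½ · (746 - 144) · (733 - 217) = ½ · 602 · 516 = 155316.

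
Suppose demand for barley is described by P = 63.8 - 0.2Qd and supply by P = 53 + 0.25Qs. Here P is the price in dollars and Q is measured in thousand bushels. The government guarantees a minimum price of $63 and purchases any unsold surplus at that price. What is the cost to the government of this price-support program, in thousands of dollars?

Rearranging demand gives Qd = 319 - 5P; rearranging supply gives Qs = 4P - 212. In a free market, 319 - 5P = 4P - 212 gives the equilibrium P* = 59, Q* = 24.
The floor of 63 is above the equilibrium price 59, so it binds.
At P = 63: Qd = 319 - 5·63 = 4 and Qs = 4·63 - 212 = 40.
Surplus = Qs - Qd = 36.
Government expenditure = surplus × support price = 36 × 63 = 2268.

2268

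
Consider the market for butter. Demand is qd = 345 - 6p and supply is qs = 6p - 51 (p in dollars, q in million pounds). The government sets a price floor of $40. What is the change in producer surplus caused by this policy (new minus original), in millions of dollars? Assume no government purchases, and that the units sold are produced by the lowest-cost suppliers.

Equilibrium: 345 - 6p = 6p - 51, so 396 = 12p and p* = 33, q* = 147.
Because the floor (40) lies above the market-clearing price, it is binding.
At p = 40: qd = 345 - 6·40 = 105 and qs = 6·40 - 51 = 189.
Producer surplus without the control is ½ · (33 - 8.5) · 147 = 1800.75.
With the floor, 105 units are sold at 40. The supply price at q = 105 is 26, so PS = ½ · [(40 - 8.5) + (40 - 26)] · 105 = 2388.75.
Change in producer surplus = 2388.75 - 1800.75 = 588.

588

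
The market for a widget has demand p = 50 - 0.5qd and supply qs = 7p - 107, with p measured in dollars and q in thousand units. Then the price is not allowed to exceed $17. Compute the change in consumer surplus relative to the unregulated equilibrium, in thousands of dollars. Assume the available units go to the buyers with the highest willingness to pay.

Rearranging demand gives qd = 100 - 2p. Without the control the market clears where 100 - 2p = 7p - 107, i.e. p* = 23 and q* = 54.
Since 17 < 23, the ceiling is binding.
At p = 17: qd = 100 - 2·17 = 66 and qs = 7·17 - 107 = 12.
Consumer surplus without the control is ½ · (50 - 23) · 54 = 729.
With the ceiling, 12 units are sold at 17 (assume they go to the highest-value buyers). The demand price at q = 12 is 44, so CS = ½ · [(50 - 17) + (44 - 17)] · 12 = 360.
Change in consumer surplus = 360 - 729 = -369.

-369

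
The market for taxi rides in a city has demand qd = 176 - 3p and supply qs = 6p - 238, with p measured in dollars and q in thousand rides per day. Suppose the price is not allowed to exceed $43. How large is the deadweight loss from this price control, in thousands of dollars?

Equilibrium: 176 - 3p = 6p - 238, so 414 = 9p and p* = 46, q* = 38.
Since 43 < 46, the ceiling is binding.
At p = 43: qd = 176 - 3·43 = 47 and qs = 6·43 - 238 = 20.
Quantity traded falls to 20. At q = 20 the demand price is (176 - 20)/3 = 52 and the supply price is (238 + 20)/6 = 43.
Deadweight loss = ½ · (52 - 43) · (38 - 20) = ½ · 9 · 18 = 81.

81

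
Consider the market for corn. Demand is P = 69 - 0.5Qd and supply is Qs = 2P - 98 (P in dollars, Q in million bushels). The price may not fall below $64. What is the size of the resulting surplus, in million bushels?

20

Rearranging demand gives Qd = 138 - 2P. Without the control the market clears where 138 - 2P = 2P - 98, i.e. P* = 59 and Q* = 20.
Since 64 > 59, the floor is binding.
At P = 64: Qd = 138 - 2·64 = 10 and Qs = 2·64 - 98 = 30.
Surplus = Qs - Qd = 30 - 10 = 20.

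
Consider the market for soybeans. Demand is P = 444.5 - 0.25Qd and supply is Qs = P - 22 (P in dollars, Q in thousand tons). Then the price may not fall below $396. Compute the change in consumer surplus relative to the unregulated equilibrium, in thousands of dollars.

Rearranging demand gives Qd = 1778 - 4P. In a free market, 1778 - 4P = P - 22 gives the equilibrium P* = 360, Q* = 338.
Since 396 > 360, the floor is binding.
At P = 396: Qd = 1778 - 4·396 = 194 and Qs = 396 - 22 = 374.
Consumer surplus without the control is ½ · (444.5 - 360) · 338 = 14280.5.
With the floor, consumers buy 194 units at 396, so CS = ½ · (444.5 - 396) · 194 = 4704.5.
Change in consumer surplus = 4704.5 - 14280.5 = -9576.

-9576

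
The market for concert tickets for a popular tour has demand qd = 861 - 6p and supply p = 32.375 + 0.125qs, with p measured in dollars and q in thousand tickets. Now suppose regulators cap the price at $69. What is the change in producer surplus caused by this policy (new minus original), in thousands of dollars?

-3707

Rearranging supply gives qs = 8p - 259. Without the control the market clears where 861 - 6p = 8p - 259, i.e. p* = 80 and q* = 381.
Because the ceiling (69) lies below the market-clearing price, it is binding.
At p = 69: qd = 861 - 6·69 = 447 and qs = 8·69 - 259 = 293.
Producer surplus without the control is ½ · (80 - 32.375) · 381 = 9072.5625.
With the ceiling, producers sell 293 units at 69, so PS = ½ · (69 - 32.375) · 293 = 5365.5625.
Change in producer surplus = 5365.5625 - 9072.5625 = -3707.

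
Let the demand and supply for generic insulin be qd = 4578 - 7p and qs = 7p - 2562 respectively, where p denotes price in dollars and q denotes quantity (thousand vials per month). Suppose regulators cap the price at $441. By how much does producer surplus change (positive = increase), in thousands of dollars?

Equilibrium: 4578 - 7p = 7p - 2562, so 7140 = 14p and p* = 510, q* = 1008.
The ceiling of 441 is below the equilibrium price 510, so it binds.
At p = 441: qd = 4578 - 7·441 = 1491 and qs = 7·441 - 2562 = 525.
Producer surplus without the control is ½ · (510 - 366) · 1008 = 72576.
With the ceiling, producers sell 525 units at 441, so PS = ½ · (441 - 366) · 525 = 19687.5.
Change in producer surplus = 19687.5 - 72576 = -52888.5.

-52888.5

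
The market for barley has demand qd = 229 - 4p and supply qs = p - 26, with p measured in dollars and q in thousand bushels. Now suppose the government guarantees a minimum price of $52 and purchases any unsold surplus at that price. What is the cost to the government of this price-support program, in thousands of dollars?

260

Setting quantity demanded equal to quantity supplied, 229 - 4p = p - 26, gives p* = 51 and q* = 25.
The floor of 52 is above the equilibrium price 51, so it binds.
At p = 52: qd = 229 - 4·52 = 21 and qs = 52 - 26 = 26.
Surplus = qs - qd = 5.
Government expenditure = surplus × support price = 5 × 52 = 260.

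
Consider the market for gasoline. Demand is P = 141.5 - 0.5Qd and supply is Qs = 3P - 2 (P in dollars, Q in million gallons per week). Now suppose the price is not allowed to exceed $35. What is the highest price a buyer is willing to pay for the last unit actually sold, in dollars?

Rearranging demand gives Qd = 283 - 2P. Equilibrium: 283 - 2P = 3P - 2, so 285 = 5P and P* = 57, Q* = 169.
Since 35 < 57, the ceiling is binding.
At P = 35: Qd = 283 - 2·35 = 213 and Qs = 3·35 - 2 = 103.
Only 103 units reach the market. On the demand curve, the marginal buyer's willingness to pay at Q = 103 is (283 - 103)/2 = 90.

90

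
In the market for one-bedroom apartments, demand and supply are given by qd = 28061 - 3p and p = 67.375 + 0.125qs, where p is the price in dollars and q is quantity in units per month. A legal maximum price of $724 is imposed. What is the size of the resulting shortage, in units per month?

Rearranging supply gives qs = 8p - 539. Equilibrium: 28061 - 3p = 8p - 539, so 28600 = 11p and p* = 2600, q* = 20261.
Since 724 < 2600, the ceiling is binding.
At p = 724: qd = 28061 - 3·724 = 25889 and qs = 8·724 - 539 = 5253.
Shortage = qd - qs = 25889 - 5253 = 20636.

20636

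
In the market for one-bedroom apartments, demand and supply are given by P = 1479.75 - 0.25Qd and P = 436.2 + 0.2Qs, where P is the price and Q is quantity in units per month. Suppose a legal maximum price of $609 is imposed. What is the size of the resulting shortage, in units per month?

2619

Rearranging demand gives Qd = 5919 - 4P; rearranging supply gives Qs = 5P - 2181. In a free market, 5919 - 4P = 5P - 2181 gives the equilibrium P* = 900, Q* = 2319.
Since 609 < 900, the ceiling is binding.
At P = 609: Qd = 5919 - 4·609 = 3483 and Qs = 5·609 - 2181 = 864.
Shortage = Qd - Qs = 3483 - 864 = 2619.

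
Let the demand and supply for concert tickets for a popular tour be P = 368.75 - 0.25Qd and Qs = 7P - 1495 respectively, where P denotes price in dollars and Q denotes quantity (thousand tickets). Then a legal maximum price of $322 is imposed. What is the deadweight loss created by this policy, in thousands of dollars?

Rearranging demand gives Qd = 1475 - 4P. In a free market, 1475 - 4P = 7P - 1495 gives the equilibrium P* = 270, Q* = 395.
Since 322 is above P* = 270, the ceiling does not bind and the free-market outcome prevails.
Since the control does not bind, no trades are prevented and deadweight loss is zero.

0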